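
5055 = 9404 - 4349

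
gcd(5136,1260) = 12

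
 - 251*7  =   - 1757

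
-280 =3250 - 3530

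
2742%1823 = 919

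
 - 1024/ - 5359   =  1024/5359   =  0.19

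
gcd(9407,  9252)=1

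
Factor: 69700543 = 11^1 * 29^1*151^1*1447^1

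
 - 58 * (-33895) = 1965910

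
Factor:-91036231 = -11^1*13^1*23^1*89^1* 311^1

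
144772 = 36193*4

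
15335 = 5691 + 9644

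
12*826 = 9912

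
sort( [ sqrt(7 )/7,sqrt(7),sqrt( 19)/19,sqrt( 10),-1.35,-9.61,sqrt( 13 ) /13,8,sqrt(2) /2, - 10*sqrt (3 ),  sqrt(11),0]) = [- 10*sqrt( 3 ) , - 9.61, - 1.35,0,sqrt(19) /19, sqrt(13 ) /13,sqrt(7)/7,sqrt(2 )/2, sqrt( 7),sqrt(10 ),sqrt( 11 ),8 ]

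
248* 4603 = 1141544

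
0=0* 379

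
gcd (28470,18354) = 6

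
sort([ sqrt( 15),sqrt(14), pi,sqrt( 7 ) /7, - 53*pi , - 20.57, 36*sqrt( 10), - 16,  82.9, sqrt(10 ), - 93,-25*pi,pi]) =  [  -  53*pi, - 93, - 25*pi, - 20.57, - 16,sqrt( 7) /7, pi, pi, sqrt( 10), sqrt( 14 ),sqrt ( 15),82.9, 36*sqrt( 10 )]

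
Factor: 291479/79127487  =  3^( - 2)*19^1 * 23^2* 29^1*179^(-1) * 49117^( - 1) 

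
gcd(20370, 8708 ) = 14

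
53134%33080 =20054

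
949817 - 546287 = 403530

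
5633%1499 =1136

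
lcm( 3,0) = 0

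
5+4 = 9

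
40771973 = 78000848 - 37228875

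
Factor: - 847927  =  -47^1*18041^1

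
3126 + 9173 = 12299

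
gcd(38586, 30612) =6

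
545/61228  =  545/61228 = 0.01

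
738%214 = 96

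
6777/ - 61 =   -  6777/61 = -111.10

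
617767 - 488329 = 129438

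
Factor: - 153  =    -  3^2*17^1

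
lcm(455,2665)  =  18655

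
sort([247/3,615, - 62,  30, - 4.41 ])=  [ - 62, - 4.41, 30 , 247/3,615]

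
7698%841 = 129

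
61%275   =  61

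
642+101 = 743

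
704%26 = 2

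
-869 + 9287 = 8418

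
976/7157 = 976/7157 = 0.14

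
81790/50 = 8179/5 = 1635.80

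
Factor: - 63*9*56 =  - 31752 = -2^3*3^4*7^2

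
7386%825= 786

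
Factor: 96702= 2^1 *3^1*71^1*227^1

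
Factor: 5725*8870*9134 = 2^2 * 5^3*229^1 * 887^1*4567^1 = 463831370500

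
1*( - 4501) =-4501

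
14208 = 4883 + 9325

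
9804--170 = 9974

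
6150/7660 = 615/766 = 0.80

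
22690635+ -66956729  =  -44266094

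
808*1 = 808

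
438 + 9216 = 9654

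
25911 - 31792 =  - 5881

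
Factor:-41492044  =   - 2^2*11^1*557^1 *1693^1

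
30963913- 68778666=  - 37814753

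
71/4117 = 71/4117 = 0.02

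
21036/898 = 10518/449 = 23.43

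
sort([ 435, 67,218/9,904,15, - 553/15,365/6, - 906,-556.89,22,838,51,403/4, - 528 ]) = [-906, - 556.89, - 528,-553/15,15, 22,218/9,51,365/6,67,  403/4, 435, 838, 904 ] 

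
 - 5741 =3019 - 8760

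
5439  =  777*7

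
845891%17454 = 8099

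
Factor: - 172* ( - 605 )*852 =2^4*3^1*5^1 * 11^2*43^1*71^1  =  88659120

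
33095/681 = 48 + 407/681 = 48.60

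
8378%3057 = 2264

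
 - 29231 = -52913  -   -23682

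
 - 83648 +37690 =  - 45958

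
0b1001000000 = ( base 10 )576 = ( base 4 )21000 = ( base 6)2400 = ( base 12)400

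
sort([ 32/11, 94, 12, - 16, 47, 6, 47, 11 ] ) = [ - 16, 32/11,6,11,  12 , 47, 47, 94 ] 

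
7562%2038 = 1448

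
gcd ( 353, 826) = 1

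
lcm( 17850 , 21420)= 107100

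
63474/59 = 1075 + 49/59 = 1075.83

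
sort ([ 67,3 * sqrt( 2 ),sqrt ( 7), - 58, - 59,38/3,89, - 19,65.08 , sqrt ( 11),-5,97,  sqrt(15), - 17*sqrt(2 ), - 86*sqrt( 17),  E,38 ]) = [ - 86*sqrt(17), - 59, - 58, - 17 *sqrt(2), - 19,  -  5,sqrt( 7),E, sqrt(11),sqrt( 15), 3*sqrt(2), 38/3,38,  65.08,  67, 89,97]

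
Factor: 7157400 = 2^3*3^1 * 5^2* 79^1*151^1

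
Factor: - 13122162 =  - 2^1*3^4*81001^1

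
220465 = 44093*5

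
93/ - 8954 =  - 93/8954= -  0.01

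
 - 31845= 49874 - 81719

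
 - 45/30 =- 2 + 1/2 = - 1.50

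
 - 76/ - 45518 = 38/22759= 0.00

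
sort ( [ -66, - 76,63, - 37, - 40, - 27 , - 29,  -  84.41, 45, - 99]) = [ - 99, - 84.41, - 76, - 66,-40, -37, - 29, - 27,45,63 ]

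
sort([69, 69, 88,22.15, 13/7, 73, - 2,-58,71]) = [  -  58, - 2, 13/7, 22.15,69, 69 , 71 , 73, 88] 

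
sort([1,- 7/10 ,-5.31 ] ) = [ - 5.31,-7/10,1]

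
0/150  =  0= 0.00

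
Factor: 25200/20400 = 3^1*7^1*17^( - 1) = 21/17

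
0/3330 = 0= 0.00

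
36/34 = 18/17 = 1.06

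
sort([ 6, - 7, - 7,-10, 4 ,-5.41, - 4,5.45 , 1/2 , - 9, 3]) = [ - 10 , - 9 , - 7,-7 , - 5.41 , - 4 , 1/2, 3, 4,  5.45,6 ] 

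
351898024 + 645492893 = 997390917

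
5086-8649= - 3563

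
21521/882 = 24 + 353/882 =24.40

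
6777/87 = 77 + 26/29  =  77.90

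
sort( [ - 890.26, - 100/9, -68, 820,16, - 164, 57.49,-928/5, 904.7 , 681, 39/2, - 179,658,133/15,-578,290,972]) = [ - 890.26,-578,-928/5, - 179,-164,  -  68, - 100/9, 133/15, 16,  39/2,57.49, 290, 658,  681,820, 904.7 , 972]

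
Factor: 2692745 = 5^1*11^1*173^1* 283^1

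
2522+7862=10384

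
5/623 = 5/623 = 0.01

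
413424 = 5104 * 81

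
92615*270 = 25006050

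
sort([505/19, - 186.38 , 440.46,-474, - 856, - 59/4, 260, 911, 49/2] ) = [-856 , - 474, -186.38,-59/4,49/2, 505/19,260,440.46,911]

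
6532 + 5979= 12511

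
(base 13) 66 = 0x54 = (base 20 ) 44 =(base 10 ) 84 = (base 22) 3i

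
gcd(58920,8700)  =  60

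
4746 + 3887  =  8633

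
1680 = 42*40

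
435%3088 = 435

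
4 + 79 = 83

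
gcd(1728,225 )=9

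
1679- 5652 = - 3973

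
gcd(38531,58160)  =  727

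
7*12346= 86422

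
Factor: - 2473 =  - 2473^1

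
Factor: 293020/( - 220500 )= - 3^( - 2)*5^ ( - 2)*13^1 * 23^1 = -299/225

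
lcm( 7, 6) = 42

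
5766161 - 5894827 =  - 128666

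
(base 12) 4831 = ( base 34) 709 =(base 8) 17645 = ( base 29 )9IA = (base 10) 8101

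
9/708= 3/236=0.01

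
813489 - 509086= 304403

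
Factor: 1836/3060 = 3^1*5^( - 1) = 3/5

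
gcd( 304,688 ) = 16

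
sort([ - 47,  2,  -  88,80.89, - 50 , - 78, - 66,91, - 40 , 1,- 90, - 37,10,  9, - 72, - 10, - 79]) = [ - 90, - 88, - 79, - 78, - 72,  -  66,-50, - 47, - 40, - 37,- 10,1, 2,9,10,80.89,91 ]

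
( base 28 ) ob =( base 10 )683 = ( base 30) MN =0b1010101011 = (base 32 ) lb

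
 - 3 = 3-6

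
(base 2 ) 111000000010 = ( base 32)3G2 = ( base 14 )1442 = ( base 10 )3586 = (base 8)7002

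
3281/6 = 3281/6 = 546.83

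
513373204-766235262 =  - 252862058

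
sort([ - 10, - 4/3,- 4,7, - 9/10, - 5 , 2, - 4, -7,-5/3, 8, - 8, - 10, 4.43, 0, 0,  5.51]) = [-10, - 10, - 8,- 7, - 5, - 4,-4, - 5/3, - 4/3, - 9/10,0,0, 2,4.43, 5.51,  7,8]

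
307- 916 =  - 609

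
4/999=4/999=0.00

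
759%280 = 199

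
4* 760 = 3040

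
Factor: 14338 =2^1*67^1*107^1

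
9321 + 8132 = 17453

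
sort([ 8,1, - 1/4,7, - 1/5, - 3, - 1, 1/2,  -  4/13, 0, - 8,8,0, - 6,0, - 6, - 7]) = [ - 8, - 7,- 6, - 6, - 3 , - 1, - 4/13, -1/4, - 1/5, 0,0,0,1/2,1, 7,8,8 ] 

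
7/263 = 7/263 = 0.03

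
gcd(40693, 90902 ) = 1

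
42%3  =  0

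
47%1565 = 47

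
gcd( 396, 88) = 44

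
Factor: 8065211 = 7^1*11^1*104743^1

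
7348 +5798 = 13146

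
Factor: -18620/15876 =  - 3^( - 4)*5^1 * 19^1 = -  95/81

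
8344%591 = 70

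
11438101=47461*241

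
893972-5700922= - 4806950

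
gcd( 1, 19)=1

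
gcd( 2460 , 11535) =15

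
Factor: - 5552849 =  - 37^1*150077^1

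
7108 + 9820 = 16928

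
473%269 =204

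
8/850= 4/425 = 0.01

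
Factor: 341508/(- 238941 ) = -2^2 * 3^ ( - 1)*139^(-1)*149^1=- 596/417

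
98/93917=98/93917 = 0.00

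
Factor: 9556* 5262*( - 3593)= - 2^3*3^1 * 877^1*2389^1*3593^1 = - 180669233496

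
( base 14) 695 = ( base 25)227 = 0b10100011011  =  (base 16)51b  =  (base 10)1307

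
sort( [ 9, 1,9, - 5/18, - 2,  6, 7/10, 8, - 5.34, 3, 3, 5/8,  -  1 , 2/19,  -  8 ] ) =[ - 8, - 5.34, - 2, - 1, - 5/18, 2/19, 5/8,7/10, 1,3, 3, 6 , 8, 9,9 ] 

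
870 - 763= 107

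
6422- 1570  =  4852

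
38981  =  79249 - 40268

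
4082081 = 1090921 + 2991160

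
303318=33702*9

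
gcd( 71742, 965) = 1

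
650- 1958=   -  1308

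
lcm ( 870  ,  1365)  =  79170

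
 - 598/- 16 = 37+3/8 = 37.38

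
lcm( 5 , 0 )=0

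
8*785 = 6280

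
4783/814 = 5 + 713/814 =5.88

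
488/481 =1 + 7/481 = 1.01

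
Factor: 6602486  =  2^1*11^2*27283^1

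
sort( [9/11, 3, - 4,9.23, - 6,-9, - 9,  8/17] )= [  -  9, - 9,-6, - 4, 8/17, 9/11, 3 , 9.23 ] 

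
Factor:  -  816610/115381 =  - 2^1*5^1*7^(  -  1)*53^( - 1 )*127^1*311^( - 1) * 643^1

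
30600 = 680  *45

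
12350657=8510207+3840450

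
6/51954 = 1/8659 = 0.00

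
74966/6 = 12494+1/3 = 12494.33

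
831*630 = 523530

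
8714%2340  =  1694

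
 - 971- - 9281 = 8310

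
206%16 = 14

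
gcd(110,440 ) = 110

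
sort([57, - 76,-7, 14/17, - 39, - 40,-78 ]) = [ - 78 ,-76,-40, - 39  , - 7, 14/17, 57]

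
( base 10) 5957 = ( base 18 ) 106h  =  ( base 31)665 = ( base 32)5Q5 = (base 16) 1745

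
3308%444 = 200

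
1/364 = 1/364=0.00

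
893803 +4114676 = 5008479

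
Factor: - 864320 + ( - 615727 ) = -1480047 = - 3^1*307^1*1607^1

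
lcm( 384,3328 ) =9984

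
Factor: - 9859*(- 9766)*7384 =2^4*13^1*19^1*71^1 * 257^1*9859^1=710953627696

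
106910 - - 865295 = 972205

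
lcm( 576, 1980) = 31680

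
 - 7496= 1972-9468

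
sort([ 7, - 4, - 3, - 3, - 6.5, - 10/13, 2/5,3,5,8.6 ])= [ - 6.5,-4,-3, - 3 , - 10/13,2/5, 3,5, 7,8.6 ]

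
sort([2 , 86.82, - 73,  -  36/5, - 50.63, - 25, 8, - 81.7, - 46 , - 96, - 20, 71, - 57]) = [-96,-81.7, -73, - 57,-50.63, - 46 , - 25, - 20  , - 36/5, 2, 8,71, 86.82]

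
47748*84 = 4010832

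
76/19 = 4= 4.00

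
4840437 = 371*13047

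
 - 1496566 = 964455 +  - 2461021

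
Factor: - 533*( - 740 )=2^2*5^1 * 13^1* 37^1*41^1=394420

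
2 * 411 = 822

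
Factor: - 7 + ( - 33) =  - 2^3*5^1=- 40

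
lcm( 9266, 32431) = 64862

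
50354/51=987 + 1/3 = 987.33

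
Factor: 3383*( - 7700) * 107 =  - 2787253700   =  - 2^2*5^2*7^1*11^1* 17^1 * 107^1*199^1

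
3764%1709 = 346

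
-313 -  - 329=16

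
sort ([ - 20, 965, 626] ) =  [ - 20,  626,965 ]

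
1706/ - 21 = -82 + 16/21=- 81.24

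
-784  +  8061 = 7277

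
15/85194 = 5/28398 = 0.00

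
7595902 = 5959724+1636178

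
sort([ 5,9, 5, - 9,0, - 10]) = [  -  10,-9,  0,5,5, 9 ] 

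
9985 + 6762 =16747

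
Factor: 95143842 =2^1*3^3*223^1*7901^1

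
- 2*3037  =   - 6074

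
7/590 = 7/590 = 0.01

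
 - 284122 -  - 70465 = -213657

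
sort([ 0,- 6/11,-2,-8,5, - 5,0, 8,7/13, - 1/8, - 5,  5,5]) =[-8, - 5,-5, - 2, - 6/11,-1/8,0,0,  7/13,5,5 , 5, 8] 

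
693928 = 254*2732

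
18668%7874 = 2920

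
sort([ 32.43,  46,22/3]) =[ 22/3,32.43, 46]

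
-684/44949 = - 1+ 14755/14983 = - 0.02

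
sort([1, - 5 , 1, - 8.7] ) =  [- 8.7, - 5, 1, 1 ] 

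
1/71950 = 1/71950 = 0.00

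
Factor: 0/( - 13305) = 0^1 = 0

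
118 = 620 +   -  502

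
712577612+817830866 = 1530408478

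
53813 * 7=376691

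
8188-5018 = 3170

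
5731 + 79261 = 84992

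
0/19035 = 0 = 0.00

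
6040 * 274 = 1654960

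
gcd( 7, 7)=7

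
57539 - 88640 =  - 31101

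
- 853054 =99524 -952578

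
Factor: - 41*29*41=  -  29^1 *41^2=- 48749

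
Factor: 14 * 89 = 1246 = 2^1*7^1 * 89^1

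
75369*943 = 71072967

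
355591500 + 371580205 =727171705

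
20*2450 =49000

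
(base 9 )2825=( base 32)22h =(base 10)2129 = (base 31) 26L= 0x851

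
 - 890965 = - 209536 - 681429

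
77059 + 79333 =156392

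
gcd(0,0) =0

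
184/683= 184/683=0.27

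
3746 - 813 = 2933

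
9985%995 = 35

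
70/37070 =7/3707 = 0.00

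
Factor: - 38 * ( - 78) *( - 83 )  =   - 246012=-2^2 * 3^1 * 13^1*19^1*83^1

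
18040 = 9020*2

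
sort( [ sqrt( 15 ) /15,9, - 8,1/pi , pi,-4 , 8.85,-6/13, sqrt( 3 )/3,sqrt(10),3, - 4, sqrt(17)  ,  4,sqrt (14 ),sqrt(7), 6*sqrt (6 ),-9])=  [ - 9, - 8,-4,-4,- 6/13,sqrt (15)/15 , 1/pi, sqrt( 3)/3,sqrt( 7),3,pi,sqrt( 10), sqrt ( 14) , 4,sqrt ( 17),8.85,9,6*sqrt( 6)] 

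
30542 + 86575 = 117117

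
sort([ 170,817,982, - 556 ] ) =[ - 556,170, 817 , 982] 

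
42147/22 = 1915 + 17/22 = 1915.77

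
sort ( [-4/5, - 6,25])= [ - 6 , - 4/5,25] 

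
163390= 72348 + 91042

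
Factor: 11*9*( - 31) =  - 3^2*11^1*31^1 = - 3069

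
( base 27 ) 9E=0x101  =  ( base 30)8H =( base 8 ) 401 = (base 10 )257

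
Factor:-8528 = -2^4*13^1 * 41^1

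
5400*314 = 1695600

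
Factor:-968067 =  - 3^2*107563^1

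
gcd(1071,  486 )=9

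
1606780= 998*1610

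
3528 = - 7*( - 504 ) 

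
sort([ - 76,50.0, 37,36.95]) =[ -76 , 36.95,37, 50.0]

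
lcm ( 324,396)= 3564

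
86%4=2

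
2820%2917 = 2820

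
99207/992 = 100 + 7/992= 100.01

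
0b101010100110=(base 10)2726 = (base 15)c1b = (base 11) 2059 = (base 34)2c6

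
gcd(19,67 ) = 1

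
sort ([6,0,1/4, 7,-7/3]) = [ - 7/3,0, 1/4, 6 , 7 ]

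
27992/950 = 13996/475 = 29.47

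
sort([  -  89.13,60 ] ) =[ - 89.13, 60]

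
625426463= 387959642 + 237466821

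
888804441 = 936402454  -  47598013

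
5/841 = 5/841 = 0.01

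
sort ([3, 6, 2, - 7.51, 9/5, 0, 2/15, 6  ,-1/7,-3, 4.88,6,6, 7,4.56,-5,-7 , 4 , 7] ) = [ -7.51, -7,  -  5 , - 3, - 1/7, 0,  2/15,9/5,2,3,  4, 4.56,4.88, 6,6, 6,6 , 7, 7 ] 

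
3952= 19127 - 15175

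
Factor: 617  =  617^1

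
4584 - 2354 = 2230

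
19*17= 323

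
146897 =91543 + 55354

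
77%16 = 13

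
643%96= 67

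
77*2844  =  218988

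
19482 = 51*382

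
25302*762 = 19280124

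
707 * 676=477932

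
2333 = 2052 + 281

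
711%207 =90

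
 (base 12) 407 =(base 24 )107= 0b1001000111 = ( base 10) 583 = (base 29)k3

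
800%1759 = 800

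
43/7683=43/7683= 0.01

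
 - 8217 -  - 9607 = 1390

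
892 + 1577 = 2469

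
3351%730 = 431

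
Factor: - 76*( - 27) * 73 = 149796=2^2*3^3*19^1  *73^1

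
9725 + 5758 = 15483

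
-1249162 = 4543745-5792907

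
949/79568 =949/79568=   0.01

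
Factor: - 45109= - 79^1*571^1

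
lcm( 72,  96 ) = 288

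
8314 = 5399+2915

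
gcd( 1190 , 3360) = 70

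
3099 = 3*1033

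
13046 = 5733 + 7313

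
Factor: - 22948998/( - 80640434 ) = 11474499/40320217=3^1 * 7^( - 1 )*19^1*311^( - 1)*18521^( -1)*201307^1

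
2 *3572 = 7144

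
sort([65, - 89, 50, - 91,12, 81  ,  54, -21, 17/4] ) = [ - 91,-89, - 21,17/4 , 12, 50 , 54, 65,81]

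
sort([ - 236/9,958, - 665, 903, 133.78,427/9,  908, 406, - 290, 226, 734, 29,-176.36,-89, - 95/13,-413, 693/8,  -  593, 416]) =[ - 665,-593,  -  413,- 290, - 176.36,- 89,-236/9, - 95/13, 29, 427/9, 693/8, 133.78, 226,406,  416, 734, 903,908, 958]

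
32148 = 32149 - 1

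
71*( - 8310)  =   -590010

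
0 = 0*13361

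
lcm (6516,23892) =71676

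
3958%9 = 7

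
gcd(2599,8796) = 1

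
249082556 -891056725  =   - 641974169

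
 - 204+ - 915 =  - 1119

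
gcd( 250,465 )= 5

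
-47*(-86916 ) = 4085052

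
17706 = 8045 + 9661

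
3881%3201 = 680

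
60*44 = 2640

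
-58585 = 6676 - 65261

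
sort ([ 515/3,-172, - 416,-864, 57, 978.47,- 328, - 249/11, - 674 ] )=[ - 864,  -  674,  -  416, - 328 , - 172, -249/11  ,  57 , 515/3,978.47]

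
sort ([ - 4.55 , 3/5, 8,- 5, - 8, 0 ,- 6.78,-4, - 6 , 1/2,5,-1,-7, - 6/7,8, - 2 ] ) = [  -  8 ,  -  7 , - 6.78 , - 6,- 5, - 4.55, - 4, - 2, - 1,  -  6/7, 0,1/2,3/5, 5, 8,8] 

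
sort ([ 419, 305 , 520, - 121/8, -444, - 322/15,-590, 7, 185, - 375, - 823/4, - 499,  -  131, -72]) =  [ - 590, - 499, -444, - 375, - 823/4, - 131,-72, - 322/15, - 121/8, 7, 185, 305, 419 , 520] 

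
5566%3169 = 2397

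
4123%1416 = 1291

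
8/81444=2/20361= 0.00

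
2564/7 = 366 + 2/7=366.29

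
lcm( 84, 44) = 924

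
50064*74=3704736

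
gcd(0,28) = 28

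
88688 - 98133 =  - 9445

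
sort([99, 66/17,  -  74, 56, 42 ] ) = [-74, 66/17 , 42 , 56, 99] 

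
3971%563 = 30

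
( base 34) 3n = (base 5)1000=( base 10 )125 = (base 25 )50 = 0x7D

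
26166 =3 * 8722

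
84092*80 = 6727360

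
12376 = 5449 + 6927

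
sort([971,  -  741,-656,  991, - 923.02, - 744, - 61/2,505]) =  [  -  923.02,-744, - 741, - 656 ,-61/2, 505,971,991]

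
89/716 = 89/716 = 0.12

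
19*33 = 627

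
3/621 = 1/207 = 0.00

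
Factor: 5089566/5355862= 2544783/2677931 = 3^1*43^1*53^( - 1)*19727^1 *50527^ ( - 1)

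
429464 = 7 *61352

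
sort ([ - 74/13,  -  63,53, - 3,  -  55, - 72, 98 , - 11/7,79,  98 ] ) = [ - 72, - 63, - 55 ,  -  74/13, - 3, - 11/7 , 53, 79, 98, 98 ] 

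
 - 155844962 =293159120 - 449004082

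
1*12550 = 12550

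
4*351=1404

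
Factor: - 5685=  - 3^1*5^1*379^1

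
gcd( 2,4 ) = 2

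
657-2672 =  - 2015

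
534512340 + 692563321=1227075661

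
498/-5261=-1+4763/5261 = - 0.09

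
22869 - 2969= 19900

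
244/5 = 48 + 4/5 = 48.80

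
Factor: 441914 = 2^1*11^1* 53^1*379^1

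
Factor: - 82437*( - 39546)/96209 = 3260053602/96209  =  2^1*3^3 * 13^3*23^( - 1 )*47^( - 1 ) * 89^( - 1)*27479^1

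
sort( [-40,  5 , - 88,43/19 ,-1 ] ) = [- 88 , - 40,- 1, 43/19,5 ]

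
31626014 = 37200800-5574786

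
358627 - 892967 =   -  534340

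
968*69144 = 66931392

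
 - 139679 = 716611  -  856290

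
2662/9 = 295 + 7/9 = 295.78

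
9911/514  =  19 + 145/514 = 19.28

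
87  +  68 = 155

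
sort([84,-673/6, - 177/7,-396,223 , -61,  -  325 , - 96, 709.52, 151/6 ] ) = [ - 396, - 325,  -  673/6, - 96, - 61,  -  177/7,151/6, 84 , 223,709.52 ] 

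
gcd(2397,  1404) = 3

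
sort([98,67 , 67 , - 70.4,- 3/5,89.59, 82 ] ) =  [ - 70.4, - 3/5, 67, 67, 82, 89.59,  98]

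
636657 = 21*30317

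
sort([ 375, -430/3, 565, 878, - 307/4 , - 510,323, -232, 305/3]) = [ - 510,  -  232, - 430/3, - 307/4 , 305/3, 323, 375, 565,878]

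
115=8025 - 7910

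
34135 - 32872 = 1263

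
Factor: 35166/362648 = 2^( - 2)*3^1*11^( - 1)*13^( - 1)*317^( - 1)  *  5861^1 = 17583/181324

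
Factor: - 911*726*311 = -205691046 = -2^1*3^1*11^2*311^1*911^1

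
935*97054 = 90745490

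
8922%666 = 264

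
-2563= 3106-5669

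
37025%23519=13506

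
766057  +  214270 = 980327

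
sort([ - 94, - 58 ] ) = [ - 94, - 58 ] 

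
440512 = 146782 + 293730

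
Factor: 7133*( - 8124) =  - 2^2* 3^1* 7^1 * 677^1*1019^1 =- 57948492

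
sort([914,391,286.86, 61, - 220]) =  [-220,  61,286.86, 391, 914 ] 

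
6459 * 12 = 77508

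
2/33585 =2/33585 = 0.00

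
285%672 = 285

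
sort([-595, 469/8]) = [ - 595, 469/8]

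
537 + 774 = 1311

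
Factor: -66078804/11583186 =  - 2^1 * 11^1*47^1*863^( - 1) * 2237^( - 1 ) * 10651^1 = -  11013134/1930531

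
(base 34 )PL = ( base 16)367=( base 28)133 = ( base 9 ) 1167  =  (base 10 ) 871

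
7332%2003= 1323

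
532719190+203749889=736469079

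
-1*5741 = -5741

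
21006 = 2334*9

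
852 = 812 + 40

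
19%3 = 1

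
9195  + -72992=  -  63797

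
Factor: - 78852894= - 2^1* 3^1*13142149^1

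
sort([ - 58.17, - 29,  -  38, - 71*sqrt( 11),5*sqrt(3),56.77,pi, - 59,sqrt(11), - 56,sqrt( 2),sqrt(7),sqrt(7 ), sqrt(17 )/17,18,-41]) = [ - 71*sqrt (11), - 59, - 58.17, - 56,-41, -38, - 29 , sqrt( 17 ) /17,sqrt( 2), sqrt( 7 ),sqrt ( 7),pi,sqrt( 11 ),5* sqrt( 3),18,56.77]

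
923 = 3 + 920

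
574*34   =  19516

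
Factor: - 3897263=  - 3897263^1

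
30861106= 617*50018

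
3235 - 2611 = 624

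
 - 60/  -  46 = 30/23 = 1.30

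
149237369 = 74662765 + 74574604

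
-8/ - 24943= 8/24943 =0.00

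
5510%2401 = 708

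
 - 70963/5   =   - 70963/5 = - 14192.60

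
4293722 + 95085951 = 99379673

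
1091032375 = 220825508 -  - 870206867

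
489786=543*902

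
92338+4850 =97188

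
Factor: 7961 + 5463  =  13424 = 2^4* 839^1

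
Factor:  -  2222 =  - 2^1*11^1 * 101^1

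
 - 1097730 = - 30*36591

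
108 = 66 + 42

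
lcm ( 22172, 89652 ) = 2061996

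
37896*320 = 12126720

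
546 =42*13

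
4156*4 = 16624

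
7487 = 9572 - 2085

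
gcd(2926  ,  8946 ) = 14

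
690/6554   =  345/3277 = 0.11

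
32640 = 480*68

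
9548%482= 390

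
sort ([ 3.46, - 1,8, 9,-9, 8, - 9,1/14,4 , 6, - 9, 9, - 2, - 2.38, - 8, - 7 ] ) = [ - 9, -9, - 9,  -  8,  -  7, - 2.38, - 2 , - 1,1/14, 3.46,4,6 , 8,8,9,9 ] 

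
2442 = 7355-4913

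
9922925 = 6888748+3034177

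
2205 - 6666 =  - 4461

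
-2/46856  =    -  1 + 23427/23428 = - 0.00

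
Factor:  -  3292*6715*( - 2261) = 2^2*5^1*7^1*17^2*19^1*79^1*823^1 = 49981168580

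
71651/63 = 1137 + 20/63=   1137.32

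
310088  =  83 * 3736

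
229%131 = 98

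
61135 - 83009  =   - 21874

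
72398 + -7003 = 65395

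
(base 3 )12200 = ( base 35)4d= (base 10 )153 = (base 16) 99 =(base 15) A3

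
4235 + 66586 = 70821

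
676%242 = 192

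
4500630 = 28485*158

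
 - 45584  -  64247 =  - 109831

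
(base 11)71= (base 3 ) 2220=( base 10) 78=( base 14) 58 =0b1001110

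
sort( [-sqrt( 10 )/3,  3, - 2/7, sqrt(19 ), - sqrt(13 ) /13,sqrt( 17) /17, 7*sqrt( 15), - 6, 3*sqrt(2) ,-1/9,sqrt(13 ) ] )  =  [- 6, - sqrt(10 ) /3,  -  2/7 ,-sqrt(13) /13, - 1/9,sqrt(17) /17,3,sqrt(13), 3*sqrt (2 ), sqrt(19 ), 7*sqrt(15)]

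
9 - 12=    - 3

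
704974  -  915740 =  -210766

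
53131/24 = 2213 + 19/24 = 2213.79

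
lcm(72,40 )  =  360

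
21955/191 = 114+ 181/191 = 114.95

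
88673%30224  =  28225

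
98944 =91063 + 7881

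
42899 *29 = 1244071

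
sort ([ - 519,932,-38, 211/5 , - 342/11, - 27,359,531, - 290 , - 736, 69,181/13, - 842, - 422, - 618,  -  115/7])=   [ - 842 ,-736, - 618, - 519, - 422, - 290, - 38, - 342/11, - 27,-115/7,181/13,211/5,  69,359,531,  932 ]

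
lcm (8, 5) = 40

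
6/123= 2/41= 0.05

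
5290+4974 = 10264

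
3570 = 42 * 85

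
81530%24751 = 7277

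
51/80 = 51/80 = 0.64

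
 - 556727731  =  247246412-803974143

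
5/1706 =5/1706 =0.00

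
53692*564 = 30282288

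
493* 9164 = 4517852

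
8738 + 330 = 9068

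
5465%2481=503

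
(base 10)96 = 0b1100000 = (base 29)39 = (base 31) 33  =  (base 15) 66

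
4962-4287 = 675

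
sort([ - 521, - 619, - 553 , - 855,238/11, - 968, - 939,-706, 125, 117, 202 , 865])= [-968, - 939, - 855, - 706, - 619 ,-553, -521 , 238/11,117, 125, 202 , 865]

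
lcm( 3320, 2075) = 16600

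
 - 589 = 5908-6497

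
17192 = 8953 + 8239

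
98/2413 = 98/2413=0.04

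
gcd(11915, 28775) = 5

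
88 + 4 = 92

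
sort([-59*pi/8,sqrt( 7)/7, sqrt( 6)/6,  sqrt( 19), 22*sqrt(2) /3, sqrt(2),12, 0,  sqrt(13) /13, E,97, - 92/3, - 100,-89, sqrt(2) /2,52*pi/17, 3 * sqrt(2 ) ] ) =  [ - 100,-89 ,-92/3, - 59 * pi/8, 0, sqrt(13)/13,sqrt( 7 )/7, sqrt( 6 )/6, sqrt(2)/2,sqrt(2 ), E, 3*sqrt(2), sqrt( 19 ) , 52*pi/17,  22*sqrt( 2) /3,12,97] 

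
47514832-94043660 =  -46528828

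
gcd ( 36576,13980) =12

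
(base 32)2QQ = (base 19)80i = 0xb5a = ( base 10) 2906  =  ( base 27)3QH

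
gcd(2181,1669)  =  1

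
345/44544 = 115/14848 = 0.01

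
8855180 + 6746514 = 15601694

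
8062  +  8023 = 16085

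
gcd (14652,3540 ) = 12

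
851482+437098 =1288580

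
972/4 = 243 = 243.00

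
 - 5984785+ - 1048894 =-7033679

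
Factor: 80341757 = 113^1*710989^1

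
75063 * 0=0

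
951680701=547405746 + 404274955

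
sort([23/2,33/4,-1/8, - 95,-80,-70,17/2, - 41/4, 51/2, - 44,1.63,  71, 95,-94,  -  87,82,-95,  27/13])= [-95, - 95, - 94, - 87,- 80, - 70,  -  44, - 41/4, - 1/8,1.63,27/13,33/4,17/2,23/2, 51/2,71, 82  ,  95] 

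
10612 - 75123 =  -64511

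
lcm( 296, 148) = 296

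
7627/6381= 7627/6381= 1.20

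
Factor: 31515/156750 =2^(-1)*5^(-2)*19^ ( - 1) * 191^1  =  191/950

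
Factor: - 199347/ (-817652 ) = 2^( - 2 )*3^1*11^( - 1)*18583^( - 1)*66449^1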